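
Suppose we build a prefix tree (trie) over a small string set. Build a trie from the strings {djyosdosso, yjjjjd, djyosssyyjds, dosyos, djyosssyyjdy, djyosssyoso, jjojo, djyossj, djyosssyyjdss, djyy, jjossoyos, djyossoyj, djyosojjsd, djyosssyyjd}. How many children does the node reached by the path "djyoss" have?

Walk "djyoss" from the root, arriving at one node.
Distinct next characters after "djyoss": j, o, s.
That node has 3 child edges.

3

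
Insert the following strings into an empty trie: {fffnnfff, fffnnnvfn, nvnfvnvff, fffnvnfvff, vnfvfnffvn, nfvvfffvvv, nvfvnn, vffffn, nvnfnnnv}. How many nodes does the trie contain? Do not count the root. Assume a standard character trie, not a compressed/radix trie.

Count nodes per top-level branch (shared prefixes stored once):
  'f'-branch (fffnnfff, fffnnnvfn, fffnvnfvff): 18 nodes
  'n'-branch (nfvvfffvvv, nvfvnn, nvnfnnnv, nvnfvnvff): 26 nodes
  'v'-branch (vffffn, vnfvfnffvn): 15 nodes
Sum: 59

59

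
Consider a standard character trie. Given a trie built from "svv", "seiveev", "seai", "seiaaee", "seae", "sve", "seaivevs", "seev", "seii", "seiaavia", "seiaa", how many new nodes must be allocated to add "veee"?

4

No existing word starts with "v", so every character of "veee" needs a new node.
4 − 0 = 4 new nodes.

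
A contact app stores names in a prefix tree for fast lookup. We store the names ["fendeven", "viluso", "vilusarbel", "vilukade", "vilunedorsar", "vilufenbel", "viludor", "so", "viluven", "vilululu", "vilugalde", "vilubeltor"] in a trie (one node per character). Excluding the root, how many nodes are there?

60

For each word, the new-node count is its length minus the longest prefix already in the trie:
  "fendeven" → 8 new (f, e, n, d, e, v, e, n)
  "viluso" → 6 new (v, i, l, u, s, o)
  "vilusarbel" → prefix "vilus" already present; 5 new (a, r, b, e, l)
  "vilukade" → prefix "vilu" already present; 4 new (k, a, d, e)
  "vilunedorsar" → prefix "vilu" already present; 8 new (n, e, d, o, r, s, a, r)
  "vilufenbel" → prefix "vilu" already present; 6 new (f, e, n, b, e, l)
  "viludor" → prefix "vilu" already present; 3 new (d, o, r)
  "so" → 2 new (s, o)
  "viluven" → prefix "vilu" already present; 3 new (v, e, n)
  "vilululu" → prefix "vilu" already present; 4 new (l, u, l, u)
  "vilugalde" → prefix "vilu" already present; 5 new (g, a, l, d, e)
  "vilubeltor" → prefix "vilu" already present; 6 new (b, e, l, t, o, r)
Total nodes = 8 + 6 + 5 + 4 + 8 + 6 + 3 + 2 + 3 + 4 + 5 + 6 = 60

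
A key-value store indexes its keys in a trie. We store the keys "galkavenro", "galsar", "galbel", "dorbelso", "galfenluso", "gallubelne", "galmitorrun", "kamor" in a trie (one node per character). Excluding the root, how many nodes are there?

51

Insert word by word; a character creates a node only if that edge doesn't already exist:
  "galkavenro" → 10 new (g, a, l, k, a, v, e, n, r, o)
  "galsar" → prefix "gal" already present; 3 new (s, a, r)
  "galbel" → prefix "gal" already present; 3 new (b, e, l)
  "dorbelso" → 8 new (d, o, r, b, e, l, s, o)
  "galfenluso" → prefix "gal" already present; 7 new (f, e, n, l, u, s, o)
  "gallubelne" → prefix "gal" already present; 7 new (l, u, b, e, l, n, e)
  "galmitorrun" → prefix "gal" already present; 8 new (m, i, t, o, r, r, u, n)
  "kamor" → 5 new (k, a, m, o, r)
Total nodes = 10 + 3 + 3 + 8 + 7 + 7 + 8 + 5 = 51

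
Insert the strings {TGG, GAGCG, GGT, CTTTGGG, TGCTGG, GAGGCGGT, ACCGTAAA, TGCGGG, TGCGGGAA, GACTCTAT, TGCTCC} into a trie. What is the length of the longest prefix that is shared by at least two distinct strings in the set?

The deepest shared node is where two words last agree before diverging.
e.g. "TGCGGG" and "TGCGGGAA" share the prefix "TGCGGG" of length 6; no pair shares a longer one.
Longest shared-prefix length: 6

6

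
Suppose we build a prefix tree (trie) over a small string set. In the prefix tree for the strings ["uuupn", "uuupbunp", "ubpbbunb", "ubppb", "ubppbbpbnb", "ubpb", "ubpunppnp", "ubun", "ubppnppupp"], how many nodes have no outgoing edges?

7

A leaf is a node with no children — equivalently, the end of a word that is not a proper prefix of any other stored word.
Those words: "ubpbbunb", "ubppbbpbnb", "ubppnppupp", "ubpunppnp", "ubun", "uuupbunp", "uuupn"
Leaf count: 7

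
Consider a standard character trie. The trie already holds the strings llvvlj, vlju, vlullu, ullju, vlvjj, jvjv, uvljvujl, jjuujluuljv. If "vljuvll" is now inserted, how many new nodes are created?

3

The longest prefix of "vljuvll" already in the trie is "vlju" (length 4).
Each of the 3 remaining characters creates one node.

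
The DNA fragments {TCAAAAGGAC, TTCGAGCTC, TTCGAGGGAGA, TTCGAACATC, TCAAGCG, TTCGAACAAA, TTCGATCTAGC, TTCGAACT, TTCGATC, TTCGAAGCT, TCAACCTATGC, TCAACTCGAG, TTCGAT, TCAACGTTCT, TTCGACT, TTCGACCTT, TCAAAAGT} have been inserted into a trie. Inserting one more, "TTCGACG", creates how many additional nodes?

1

The longest prefix of "TTCGACG" already in the trie is "TTCGAC" (length 6).
New nodes needed: |"TTCGACG"| − 6 = 7 − 6 = 1.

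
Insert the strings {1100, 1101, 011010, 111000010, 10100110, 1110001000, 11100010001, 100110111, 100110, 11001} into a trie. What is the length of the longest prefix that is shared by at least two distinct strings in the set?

10

The deepest shared node is where two words last agree before diverging.
"1110001000" and "11100010001" agree on "1110001000" (10 characters) before diverging; nothing deeper is shared.
Longest shared-prefix length: 10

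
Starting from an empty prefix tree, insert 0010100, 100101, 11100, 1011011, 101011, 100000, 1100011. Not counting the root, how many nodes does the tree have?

33

Insert word by word; a character creates a node only if that edge doesn't already exist:
  "0010100" → 7 new (0, 0, 1, 0, 1, 0, 0)
  "100101" → 6 new (1, 0, 0, 1, 0, 1)
  "11100" → prefix "1" already present; 4 new (1, 1, 0, 0)
  "1011011" → prefix "10" already present; 5 new (1, 1, 0, 1, 1)
  "101011" → prefix "101" already present; 3 new (0, 1, 1)
  "100000" → prefix "100" already present; 3 new (0, 0, 0)
  "1100011" → prefix "11" already present; 5 new (0, 0, 0, 1, 1)
Total nodes = 7 + 6 + 4 + 5 + 3 + 3 + 5 = 33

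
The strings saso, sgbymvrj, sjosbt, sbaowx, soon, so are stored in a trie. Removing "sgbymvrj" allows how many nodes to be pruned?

7

Walk "sgbymvrj" from the leaf back toward the root, removing each node that no remaining word uses.
The suffix "gbymvrj" (7 nodes) is used only by "sgbymvrj"; the node for "s" still has the child "a", so pruning stops there.
Nodes removed: 7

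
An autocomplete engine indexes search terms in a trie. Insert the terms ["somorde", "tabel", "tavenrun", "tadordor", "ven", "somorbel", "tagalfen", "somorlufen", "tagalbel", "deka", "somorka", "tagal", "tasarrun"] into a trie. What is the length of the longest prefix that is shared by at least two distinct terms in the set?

Look for the deepest trie node that still has at least two words in its subtree.
e.g. "somorbel" and "somorde" share the prefix "somor" of length 5; no pair shares a longer one.
Longest shared-prefix length: 5

5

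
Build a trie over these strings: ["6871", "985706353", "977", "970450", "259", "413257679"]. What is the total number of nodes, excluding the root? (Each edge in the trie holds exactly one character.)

31

Trace insertions, counting only characters that open a new branch:
  "6871" → 4 new (6, 8, 7, 1)
  "985706353" → 9 new (9, 8, 5, 7, 0, 6, 3, 5, 3)
  "977" → prefix "9" already present; 2 new (7, 7)
  "970450" → prefix "97" already present; 4 new (0, 4, 5, 0)
  "259" → 3 new (2, 5, 9)
  "413257679" → 9 new (4, 1, 3, 2, 5, 7, 6, 7, 9)
Total nodes = 4 + 9 + 2 + 4 + 3 + 9 = 31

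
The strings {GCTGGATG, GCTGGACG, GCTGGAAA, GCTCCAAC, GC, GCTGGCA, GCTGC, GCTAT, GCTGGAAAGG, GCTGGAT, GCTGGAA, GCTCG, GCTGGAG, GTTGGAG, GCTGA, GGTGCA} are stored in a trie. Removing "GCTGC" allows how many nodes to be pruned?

1

A node on "GCTGC"'s path can go only if nothing else ends at it or branches off below it.
The suffix "C" (1 node) is used only by "GCTGC"; the node for "GCTG" still has the child "G", so pruning stops there.
Nodes removed: 1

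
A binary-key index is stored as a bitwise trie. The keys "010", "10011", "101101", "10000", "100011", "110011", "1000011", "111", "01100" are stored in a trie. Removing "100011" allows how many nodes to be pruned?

2

Walk "100011" from the leaf back toward the root, removing each node that no remaining word uses.
The suffix "11" (2 nodes) is used only by "100011"; the node for "1000" still has the child "0", so pruning stops there.
Nodes removed: 2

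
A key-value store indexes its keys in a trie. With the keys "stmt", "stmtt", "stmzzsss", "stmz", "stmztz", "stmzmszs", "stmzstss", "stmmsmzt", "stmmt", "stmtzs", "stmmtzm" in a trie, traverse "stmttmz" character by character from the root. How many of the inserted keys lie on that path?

Walk "stmttmz" from the root; an end-of-word marker is hit whenever a stored word is a prefix of "stmttmz".
Prefixes of the query that are stored words: "stmt", "stmtt"
Count: 2

2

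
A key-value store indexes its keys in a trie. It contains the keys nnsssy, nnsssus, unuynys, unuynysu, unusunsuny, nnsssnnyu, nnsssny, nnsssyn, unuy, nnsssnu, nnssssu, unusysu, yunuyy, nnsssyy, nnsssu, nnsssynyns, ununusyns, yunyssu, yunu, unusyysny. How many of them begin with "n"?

Traverse to the node for "n", then collect every word in that subtree.
Matches: "nnsssnnyu", "nnsssnu", "nnsssny", "nnssssu", "nnsssu", "nnsssus", "nnsssy", "nnsssyn", "nnsssynyns", "nnsssyy"
Count: 10

10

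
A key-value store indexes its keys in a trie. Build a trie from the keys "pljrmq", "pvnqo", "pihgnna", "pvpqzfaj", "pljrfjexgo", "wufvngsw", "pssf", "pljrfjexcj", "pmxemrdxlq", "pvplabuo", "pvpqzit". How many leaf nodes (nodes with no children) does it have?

Leaves are exactly the stored words that no other stored word extends.
Those words: "pihgnna", "pljrfjexcj", "pljrfjexgo", "pljrmq", "pmxemrdxlq", "pssf", "pvnqo", "pvplabuo", "pvpqzfaj", "pvpqzit", "wufvngsw"
Leaf count: 11

11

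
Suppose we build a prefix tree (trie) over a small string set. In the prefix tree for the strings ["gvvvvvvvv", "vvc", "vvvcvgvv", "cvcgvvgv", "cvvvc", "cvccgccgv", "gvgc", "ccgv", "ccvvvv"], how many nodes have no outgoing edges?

9

A leaf is a node with no children — equivalently, the end of a word that is not a proper prefix of any other stored word.
Those words: "ccgv", "ccvvvv", "cvccgccgv", "cvcgvvgv", "cvvvc", "gvgc", "gvvvvvvvv", "vvc", "vvvcvgvv"
Leaf count: 9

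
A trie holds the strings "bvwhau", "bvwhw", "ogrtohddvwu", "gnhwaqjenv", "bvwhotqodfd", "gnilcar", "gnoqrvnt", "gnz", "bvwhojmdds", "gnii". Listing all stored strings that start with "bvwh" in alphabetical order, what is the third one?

Filter for "bvwh…" and sort: "bvwhau", "bvwhojmdds", "bvwhotqodfd", "bvwhw"
The 3rd is bvwhotqodfd.

bvwhotqodfd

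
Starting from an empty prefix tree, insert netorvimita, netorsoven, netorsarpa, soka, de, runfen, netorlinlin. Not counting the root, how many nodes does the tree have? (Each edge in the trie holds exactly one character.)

For each word, the new-node count is its length minus the longest prefix already in the trie:
  "netorvimita" → 11 new (n, e, t, o, r, v, i, m, i, t, a)
  "netorsoven" → prefix "netor" already present; 5 new (s, o, v, e, n)
  "netorsarpa" → prefix "netors" already present; 4 new (a, r, p, a)
  "soka" → 4 new (s, o, k, a)
  "de" → 2 new (d, e)
  "runfen" → 6 new (r, u, n, f, e, n)
  "netorlinlin" → prefix "netor" already present; 6 new (l, i, n, l, i, n)
Total nodes = 11 + 5 + 4 + 4 + 2 + 6 + 6 = 38

38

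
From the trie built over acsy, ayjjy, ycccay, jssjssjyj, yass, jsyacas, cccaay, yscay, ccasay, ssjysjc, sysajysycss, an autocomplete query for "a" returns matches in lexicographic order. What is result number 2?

Words with prefix "a", in lexicographic order: "acsy", "ayjjy"
The 2nd is ayjjy.

ayjjy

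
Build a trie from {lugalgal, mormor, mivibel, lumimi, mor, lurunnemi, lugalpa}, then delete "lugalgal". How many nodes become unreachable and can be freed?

3

After clearing the end-marker at "lugalgal", prune upward until reaching a node still needed by another word.
The suffix "gal" (3 nodes) is used only by "lugalgal"; the node for "lugal" still has the child "p", so pruning stops there.
Nodes removed: 3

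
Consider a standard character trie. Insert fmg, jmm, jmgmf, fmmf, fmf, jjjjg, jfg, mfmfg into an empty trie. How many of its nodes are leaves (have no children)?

8

A leaf is a node with no children — equivalently, the end of a word that is not a proper prefix of any other stored word.
Those words: "fmf", "fmg", "fmmf", "jfg", "jjjjg", "jmgmf", "jmm", "mfmfg"
Leaf count: 8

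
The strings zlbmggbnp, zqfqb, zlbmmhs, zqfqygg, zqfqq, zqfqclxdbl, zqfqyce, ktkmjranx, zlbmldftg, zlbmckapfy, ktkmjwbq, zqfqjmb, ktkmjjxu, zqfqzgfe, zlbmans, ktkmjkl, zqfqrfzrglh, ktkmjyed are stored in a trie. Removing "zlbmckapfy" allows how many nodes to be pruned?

6

Walk "zlbmckapfy" from the leaf back toward the root, removing each node that no remaining word uses.
The suffix "ckapfy" (6 nodes) is used only by "zlbmckapfy"; the node for "zlbm" still has the child "g", so pruning stops there.
Nodes removed: 6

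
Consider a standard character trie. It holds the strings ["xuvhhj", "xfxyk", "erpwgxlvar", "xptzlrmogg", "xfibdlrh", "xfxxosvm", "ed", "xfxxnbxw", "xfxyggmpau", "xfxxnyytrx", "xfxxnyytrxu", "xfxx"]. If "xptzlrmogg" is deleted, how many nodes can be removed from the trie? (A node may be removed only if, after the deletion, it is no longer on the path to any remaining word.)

9

Walk "xptzlrmogg" from the leaf back toward the root, removing each node that no remaining word uses.
The suffix "ptzlrmogg" (9 nodes) is used only by "xptzlrmogg"; the node for "x" still has the child "u", so pruning stops there.
Nodes removed: 9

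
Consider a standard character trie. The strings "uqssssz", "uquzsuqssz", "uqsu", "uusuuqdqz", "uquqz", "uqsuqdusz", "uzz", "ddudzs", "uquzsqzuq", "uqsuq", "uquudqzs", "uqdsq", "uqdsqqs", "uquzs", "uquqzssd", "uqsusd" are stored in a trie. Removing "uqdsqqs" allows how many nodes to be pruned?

2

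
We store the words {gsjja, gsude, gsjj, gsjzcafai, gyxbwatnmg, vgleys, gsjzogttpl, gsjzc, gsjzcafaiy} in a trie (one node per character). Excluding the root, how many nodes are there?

36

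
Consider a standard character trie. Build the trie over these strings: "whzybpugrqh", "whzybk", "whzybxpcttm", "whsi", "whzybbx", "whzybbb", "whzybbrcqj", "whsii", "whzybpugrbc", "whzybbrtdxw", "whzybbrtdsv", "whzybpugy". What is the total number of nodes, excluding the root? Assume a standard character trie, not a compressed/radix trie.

37

Count nodes per top-level branch (shared prefixes stored once):
  'w'-branch (whsi, whsii, whzybbb, whzybbrcqj, whzybbrtdsv, whzybbrtdxw, whzybbx, whzybk, whzybpugrbc, whzybpugrqh, whzybpugy, whzybxpcttm): 37 nodes
Sum: 37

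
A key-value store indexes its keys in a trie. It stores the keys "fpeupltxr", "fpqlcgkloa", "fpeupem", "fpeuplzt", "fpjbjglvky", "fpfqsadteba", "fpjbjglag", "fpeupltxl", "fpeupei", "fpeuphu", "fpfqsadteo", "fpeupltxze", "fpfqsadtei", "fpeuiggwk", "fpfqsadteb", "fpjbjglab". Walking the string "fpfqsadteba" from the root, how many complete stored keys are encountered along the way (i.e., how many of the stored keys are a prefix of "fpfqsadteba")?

Traverse "fpfqsadteba" character by character; count nodes along the way that are marked as word ends.
Prefixes of the query that are stored words: "fpfqsadteb", "fpfqsadteba"
Count: 2

2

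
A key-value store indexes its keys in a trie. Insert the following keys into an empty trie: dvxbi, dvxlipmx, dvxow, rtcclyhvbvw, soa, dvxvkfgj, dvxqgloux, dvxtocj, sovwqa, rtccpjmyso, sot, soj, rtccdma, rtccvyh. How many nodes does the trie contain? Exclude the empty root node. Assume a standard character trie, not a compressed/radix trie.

59

For each word, the new-node count is its length minus the longest prefix already in the trie:
  "dvxbi" → 5 new (d, v, x, b, i)
  "dvxlipmx" → prefix "dvx" already present; 5 new (l, i, p, m, x)
  "dvxow" → prefix "dvx" already present; 2 new (o, w)
  "rtcclyhvbvw" → 11 new (r, t, c, c, l, y, h, v, b, v, w)
  "soa" → 3 new (s, o, a)
  "dvxvkfgj" → prefix "dvx" already present; 5 new (v, k, f, g, j)
  "dvxqgloux" → prefix "dvx" already present; 6 new (q, g, l, o, u, x)
  "dvxtocj" → prefix "dvx" already present; 4 new (t, o, c, j)
  "sovwqa" → prefix "so" already present; 4 new (v, w, q, a)
  "rtccpjmyso" → prefix "rtcc" already present; 6 new (p, j, m, y, s, o)
  "sot" → prefix "so" already present; 1 new (t)
  "soj" → prefix "so" already present; 1 new (j)
  "rtccdma" → prefix "rtcc" already present; 3 new (d, m, a)
  "rtccvyh" → prefix "rtcc" already present; 3 new (v, y, h)
Total nodes = 5 + 5 + 2 + 11 + 3 + 5 + 6 + 4 + 4 + 6 + 1 + 1 + 3 + 3 = 59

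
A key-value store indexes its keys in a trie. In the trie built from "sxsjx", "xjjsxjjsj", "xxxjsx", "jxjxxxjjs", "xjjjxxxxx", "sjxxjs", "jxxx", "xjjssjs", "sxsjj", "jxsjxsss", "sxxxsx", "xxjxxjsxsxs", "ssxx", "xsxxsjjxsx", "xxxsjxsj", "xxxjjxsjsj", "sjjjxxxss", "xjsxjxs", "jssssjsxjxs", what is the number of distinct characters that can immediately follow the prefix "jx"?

3

The children of the "jx" node are the distinct next characters among strings starting with "jx".
Characters that immediately follow "jx" among the stored strings: {j, s, x}.
That node has 3 child edges.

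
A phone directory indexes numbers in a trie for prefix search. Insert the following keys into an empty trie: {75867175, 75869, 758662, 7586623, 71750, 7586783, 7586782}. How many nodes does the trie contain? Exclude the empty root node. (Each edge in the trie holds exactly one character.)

19

Trie structure (* marks end of a word):
(root)
└─ 7
   ├─ 1
   │  └─ 7
   │     └─ 5
   │        └─ 0 *
   └─ 5
      └─ 8
         └─ 6
            ├─ 6
            │  └─ 2 *
            │     └─ 3 *
            ├─ 7
            │  ├─ 1
            │  │  └─ 7
            │  │     └─ 5 *
            │  └─ 8
            │     ├─ 2 *
            │     └─ 3 *
            └─ 9 *
Counting every labelled node above: 19.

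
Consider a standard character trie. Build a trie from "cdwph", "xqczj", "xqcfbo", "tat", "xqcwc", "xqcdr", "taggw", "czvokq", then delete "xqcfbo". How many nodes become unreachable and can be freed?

3

After clearing the end-marker at "xqcfbo", prune upward until reaching a node still needed by another word.
The suffix "fbo" (3 nodes) is used only by "xqcfbo"; the node for "xqc" still has the child "z", so pruning stops there.
Nodes removed: 3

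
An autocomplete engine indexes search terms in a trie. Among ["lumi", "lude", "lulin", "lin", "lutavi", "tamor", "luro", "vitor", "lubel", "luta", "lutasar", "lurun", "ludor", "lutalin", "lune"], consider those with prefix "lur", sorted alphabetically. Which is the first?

DFS of the "lur" subtree visits, in order: "luro", "lurun"
The 1st is luro.

luro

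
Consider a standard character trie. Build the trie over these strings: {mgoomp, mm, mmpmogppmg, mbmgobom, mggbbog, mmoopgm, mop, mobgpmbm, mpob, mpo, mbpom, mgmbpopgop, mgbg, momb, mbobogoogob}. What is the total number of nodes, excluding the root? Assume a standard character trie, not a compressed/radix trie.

67

Insert word by word; a character creates a node only if that edge doesn't already exist:
  "mgoomp" → 6 new (m, g, o, o, m, p)
  "mm" → prefix "m" already present; 1 new (m)
  "mmpmogppmg" → prefix "mm" already present; 8 new (p, m, o, g, p, p, m, g)
  "mbmgobom" → prefix "m" already present; 7 new (b, m, g, o, b, o, m)
  "mggbbog" → prefix "mg" already present; 5 new (g, b, b, o, g)
  "mmoopgm" → prefix "mm" already present; 5 new (o, o, p, g, m)
  "mop" → prefix "m" already present; 2 new (o, p)
  "mobgpmbm" → prefix "mo" already present; 6 new (b, g, p, m, b, m)
  "mpob" → prefix "m" already present; 3 new (p, o, b)
  "mpo" → prefix "mpo" already present; 0 new (none)
  "mbpom" → prefix "mb" already present; 3 new (p, o, m)
  "mgmbpopgop" → prefix "mg" already present; 8 new (m, b, p, o, p, g, o, p)
  "mgbg" → prefix "mg" already present; 2 new (b, g)
  "momb" → prefix "mo" already present; 2 new (m, b)
  "mbobogoogob" → prefix "mb" already present; 9 new (o, b, o, g, o, o, g, o, b)
Total nodes = 6 + 1 + 8 + 7 + 5 + 5 + 2 + 6 + 3 + 0 + 3 + 8 + 2 + 2 + 9 = 67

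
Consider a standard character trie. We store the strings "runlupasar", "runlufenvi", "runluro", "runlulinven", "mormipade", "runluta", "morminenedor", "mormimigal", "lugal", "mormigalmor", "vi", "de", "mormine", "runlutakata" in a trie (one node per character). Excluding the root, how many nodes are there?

Trace insertions, counting only characters that open a new branch:
  "runlupasar" → 10 new (r, u, n, l, u, p, a, s, a, r)
  "runlufenvi" → prefix "runlu" already present; 5 new (f, e, n, v, i)
  "runluro" → prefix "runlu" already present; 2 new (r, o)
  "runlulinven" → prefix "runlu" already present; 6 new (l, i, n, v, e, n)
  "mormipade" → 9 new (m, o, r, m, i, p, a, d, e)
  "runluta" → prefix "runlu" already present; 2 new (t, a)
  "morminenedor" → prefix "mormi" already present; 7 new (n, e, n, e, d, o, r)
  "mormimigal" → prefix "mormi" already present; 5 new (m, i, g, a, l)
  "lugal" → 5 new (l, u, g, a, l)
  "mormigalmor" → prefix "mormi" already present; 6 new (g, a, l, m, o, r)
  "vi" → 2 new (v, i)
  "de" → 2 new (d, e)
  "mormine" → prefix "mormine" already present; 0 new (none)
  "runlutakata" → prefix "runluta" already present; 4 new (k, a, t, a)
Total nodes = 10 + 5 + 2 + 6 + 9 + 2 + 7 + 5 + 5 + 6 + 2 + 2 + 0 + 4 = 65

65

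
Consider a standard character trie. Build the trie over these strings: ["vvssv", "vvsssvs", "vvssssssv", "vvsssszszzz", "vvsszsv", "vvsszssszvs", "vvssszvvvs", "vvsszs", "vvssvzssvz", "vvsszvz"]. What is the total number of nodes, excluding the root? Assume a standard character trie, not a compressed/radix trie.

Trace insertions, counting only characters that open a new branch:
  "vvssv" → 5 new (v, v, s, s, v)
  "vvsssvs" → prefix "vvss" already present; 3 new (s, v, s)
  "vvssssssv" → prefix "vvsss" already present; 4 new (s, s, s, v)
  "vvsssszszzz" → prefix "vvssss" already present; 5 new (z, s, z, z, z)
  "vvsszsv" → prefix "vvss" already present; 3 new (z, s, v)
  "vvsszssszvs" → prefix "vvsszs" already present; 5 new (s, s, z, v, s)
  "vvssszvvvs" → prefix "vvsss" already present; 5 new (z, v, v, v, s)
  "vvsszs" → prefix "vvsszs" already present; 0 new (none)
  "vvssvzssvz" → prefix "vvssv" already present; 5 new (z, s, s, v, z)
  "vvsszvz" → prefix "vvssz" already present; 2 new (v, z)
Total nodes = 5 + 3 + 4 + 5 + 3 + 5 + 5 + 0 + 5 + 2 = 37

37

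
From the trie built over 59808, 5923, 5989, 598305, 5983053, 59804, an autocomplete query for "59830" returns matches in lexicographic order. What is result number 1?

598305

DFS of the "59830" subtree visits, in order: "598305", "5983053"
Position 1: 598305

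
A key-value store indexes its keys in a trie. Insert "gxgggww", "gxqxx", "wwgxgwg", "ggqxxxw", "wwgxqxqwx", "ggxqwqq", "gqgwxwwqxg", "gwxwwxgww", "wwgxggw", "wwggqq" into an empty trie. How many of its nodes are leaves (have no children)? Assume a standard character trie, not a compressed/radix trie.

A leaf is a node with no children — equivalently, the end of a word that is not a proper prefix of any other stored word.
Those words: "ggqxxxw", "ggxqwqq", "gqgwxwwqxg", "gwxwwxgww", "gxgggww", "gxqxx", "wwggqq", "wwgxggw", "wwgxgwg", "wwgxqxqwx"
Leaf count: 10

10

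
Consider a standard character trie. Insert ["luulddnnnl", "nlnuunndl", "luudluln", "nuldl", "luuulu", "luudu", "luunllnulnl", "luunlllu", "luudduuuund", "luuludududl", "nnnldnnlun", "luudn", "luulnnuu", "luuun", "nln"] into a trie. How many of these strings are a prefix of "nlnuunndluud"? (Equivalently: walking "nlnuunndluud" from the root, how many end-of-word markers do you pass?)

2

Traverse "nlnuunndluud" character by character; count nodes along the way that are marked as word ends.
Prefixes of the query that are stored words: "nln", "nlnuunndl"
Count: 2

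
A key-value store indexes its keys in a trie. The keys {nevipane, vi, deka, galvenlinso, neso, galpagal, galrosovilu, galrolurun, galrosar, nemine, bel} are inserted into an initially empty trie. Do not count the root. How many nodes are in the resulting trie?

54

For each word, the new-node count is its length minus the longest prefix already in the trie:
  "nevipane" → 8 new (n, e, v, i, p, a, n, e)
  "vi" → 2 new (v, i)
  "deka" → 4 new (d, e, k, a)
  "galvenlinso" → 11 new (g, a, l, v, e, n, l, i, n, s, o)
  "neso" → prefix "ne" already present; 2 new (s, o)
  "galpagal" → prefix "gal" already present; 5 new (p, a, g, a, l)
  "galrosovilu" → prefix "gal" already present; 8 new (r, o, s, o, v, i, l, u)
  "galrolurun" → prefix "galro" already present; 5 new (l, u, r, u, n)
  "galrosar" → prefix "galros" already present; 2 new (a, r)
  "nemine" → prefix "ne" already present; 4 new (m, i, n, e)
  "bel" → 3 new (b, e, l)
Total nodes = 8 + 2 + 4 + 11 + 2 + 5 + 8 + 5 + 2 + 4 + 3 = 54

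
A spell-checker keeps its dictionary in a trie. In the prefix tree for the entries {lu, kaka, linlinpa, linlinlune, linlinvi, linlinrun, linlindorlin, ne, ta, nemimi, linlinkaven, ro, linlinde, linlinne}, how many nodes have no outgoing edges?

13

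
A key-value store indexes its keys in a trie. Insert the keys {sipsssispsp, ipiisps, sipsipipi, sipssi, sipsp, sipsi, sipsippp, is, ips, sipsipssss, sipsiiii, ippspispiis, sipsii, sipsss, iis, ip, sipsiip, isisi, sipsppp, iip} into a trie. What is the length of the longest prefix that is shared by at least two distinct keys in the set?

Equivalently: take the maximum, over all pairs, of their longest common prefix length.
"sipsii" and "sipsiiii" agree on "sipsii" (6 characters) before diverging; nothing deeper is shared.
Longest shared-prefix length: 6

6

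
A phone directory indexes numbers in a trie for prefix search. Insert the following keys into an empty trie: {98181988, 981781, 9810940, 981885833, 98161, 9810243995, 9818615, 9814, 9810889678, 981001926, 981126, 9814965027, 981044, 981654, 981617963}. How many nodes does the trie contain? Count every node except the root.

60

For each word, the new-node count is its length minus the longest prefix already in the trie:
  "98181988" → 8 new (9, 8, 1, 8, 1, 9, 8, 8)
  "981781" → prefix "981" already present; 3 new (7, 8, 1)
  "9810940" → prefix "981" already present; 4 new (0, 9, 4, 0)
  "981885833" → prefix "9818" already present; 5 new (8, 5, 8, 3, 3)
  "98161" → prefix "981" already present; 2 new (6, 1)
  "9810243995" → prefix "9810" already present; 6 new (2, 4, 3, 9, 9, 5)
  "9818615" → prefix "9818" already present; 3 new (6, 1, 5)
  "9814" → prefix "981" already present; 1 new (4)
  "9810889678" → prefix "9810" already present; 6 new (8, 8, 9, 6, 7, 8)
  "981001926" → prefix "9810" already present; 5 new (0, 1, 9, 2, 6)
  "981126" → prefix "981" already present; 3 new (1, 2, 6)
  "9814965027" → prefix "9814" already present; 6 new (9, 6, 5, 0, 2, 7)
  "981044" → prefix "9810" already present; 2 new (4, 4)
  "981654" → prefix "9816" already present; 2 new (5, 4)
  "981617963" → prefix "98161" already present; 4 new (7, 9, 6, 3)
Total nodes = 8 + 3 + 4 + 5 + 2 + 6 + 3 + 1 + 6 + 5 + 3 + 6 + 2 + 2 + 4 = 60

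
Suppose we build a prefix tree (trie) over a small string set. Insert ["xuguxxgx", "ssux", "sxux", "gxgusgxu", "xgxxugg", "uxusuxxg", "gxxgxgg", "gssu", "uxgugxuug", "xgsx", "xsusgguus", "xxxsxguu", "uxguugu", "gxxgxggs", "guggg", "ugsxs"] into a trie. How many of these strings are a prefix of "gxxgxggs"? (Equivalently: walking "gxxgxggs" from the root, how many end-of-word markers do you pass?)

Check each prefix of "gxxgxggs" against the stored set — each match is an end-marker on the path.
Prefixes of the query that are stored words: "gxxgxgg", "gxxgxggs"
Count: 2

2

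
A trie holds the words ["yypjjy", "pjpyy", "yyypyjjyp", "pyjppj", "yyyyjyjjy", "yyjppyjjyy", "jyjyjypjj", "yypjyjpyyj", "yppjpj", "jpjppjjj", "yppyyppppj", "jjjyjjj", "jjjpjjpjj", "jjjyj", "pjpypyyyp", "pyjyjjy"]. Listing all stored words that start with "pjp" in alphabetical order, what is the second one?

Words with prefix "pjp", in lexicographic order: "pjpypyyyp", "pjpyy"
Position 2: pjpyy

pjpyy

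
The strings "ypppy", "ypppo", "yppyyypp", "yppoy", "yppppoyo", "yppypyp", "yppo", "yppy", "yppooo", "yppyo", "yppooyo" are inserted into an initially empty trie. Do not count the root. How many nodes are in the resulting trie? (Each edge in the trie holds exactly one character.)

Insert word by word; a character creates a node only if that edge doesn't already exist:
  "ypppy" → 5 new (y, p, p, p, y)
  "ypppo" → prefix "yppp" already present; 1 new (o)
  "yppyyypp" → prefix "ypp" already present; 5 new (y, y, y, p, p)
  "yppoy" → prefix "ypp" already present; 2 new (o, y)
  "yppppoyo" → prefix "yppp" already present; 4 new (p, o, y, o)
  "yppypyp" → prefix "yppy" already present; 3 new (p, y, p)
  "yppo" → prefix "yppo" already present; 0 new (none)
  "yppy" → prefix "yppy" already present; 0 new (none)
  "yppooo" → prefix "yppo" already present; 2 new (o, o)
  "yppyo" → prefix "yppy" already present; 1 new (o)
  "yppooyo" → prefix "yppoo" already present; 2 new (y, o)
Total nodes = 5 + 1 + 5 + 2 + 4 + 3 + 0 + 0 + 2 + 1 + 2 = 25

25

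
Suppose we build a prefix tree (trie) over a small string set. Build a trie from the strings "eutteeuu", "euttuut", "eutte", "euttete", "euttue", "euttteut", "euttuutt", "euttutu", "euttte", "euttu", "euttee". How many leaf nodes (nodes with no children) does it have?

Leaves are exactly the stored words that no other stored word extends.
Those words: "eutteeuu", "euttete", "euttteut", "euttue", "euttutu", "euttuutt"
Leaf count: 6

6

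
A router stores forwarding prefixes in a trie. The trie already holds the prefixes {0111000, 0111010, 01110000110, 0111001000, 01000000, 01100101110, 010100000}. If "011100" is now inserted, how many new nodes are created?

0

"011100" is already a full path in the trie; only an end-marker is added.
No new nodes are needed: 0.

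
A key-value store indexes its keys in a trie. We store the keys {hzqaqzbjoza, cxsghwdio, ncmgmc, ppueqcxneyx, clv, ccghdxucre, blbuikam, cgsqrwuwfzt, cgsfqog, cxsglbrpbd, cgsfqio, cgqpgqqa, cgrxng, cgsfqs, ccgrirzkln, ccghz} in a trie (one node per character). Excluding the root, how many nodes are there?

For each word, the new-node count is its length minus the longest prefix already in the trie:
  "hzqaqzbjoza" → 11 new (h, z, q, a, q, z, b, j, o, z, a)
  "cxsghwdio" → 9 new (c, x, s, g, h, w, d, i, o)
  "ncmgmc" → 6 new (n, c, m, g, m, c)
  "ppueqcxneyx" → 11 new (p, p, u, e, q, c, x, n, e, y, x)
  "clv" → prefix "c" already present; 2 new (l, v)
  "ccghdxucre" → prefix "c" already present; 9 new (c, g, h, d, x, u, c, r, e)
  "blbuikam" → 8 new (b, l, b, u, i, k, a, m)
  "cgsqrwuwfzt" → prefix "c" already present; 10 new (g, s, q, r, w, u, w, f, z, t)
  "cgsfqog" → prefix "cgs" already present; 4 new (f, q, o, g)
  "cxsglbrpbd" → prefix "cxsg" already present; 6 new (l, b, r, p, b, d)
  "cgsfqio" → prefix "cgsfq" already present; 2 new (i, o)
  "cgqpgqqa" → prefix "cg" already present; 6 new (q, p, g, q, q, a)
  "cgrxng" → prefix "cg" already present; 4 new (r, x, n, g)
  "cgsfqs" → prefix "cgsfq" already present; 1 new (s)
  "ccgrirzkln" → prefix "ccg" already present; 7 new (r, i, r, z, k, l, n)
  "ccghz" → prefix "ccgh" already present; 1 new (z)
Total nodes = 11 + 9 + 6 + 11 + 2 + 9 + 8 + 10 + 4 + 6 + 2 + 6 + 4 + 1 + 7 + 1 = 97

97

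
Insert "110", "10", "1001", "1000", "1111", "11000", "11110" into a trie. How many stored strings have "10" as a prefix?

Filter for entries beginning with "10":
Matches: "10", "1000", "1001"
Count: 3

3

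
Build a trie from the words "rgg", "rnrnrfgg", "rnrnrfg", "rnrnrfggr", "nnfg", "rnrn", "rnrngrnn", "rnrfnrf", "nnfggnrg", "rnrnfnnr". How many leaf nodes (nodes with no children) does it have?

6

Leaves are exactly the stored words that no other stored word extends.
Those words: "nnfggnrg", "rgg", "rnrfnrf", "rnrnfnnr", "rnrngrnn", "rnrnrfggr"
Leaf count: 6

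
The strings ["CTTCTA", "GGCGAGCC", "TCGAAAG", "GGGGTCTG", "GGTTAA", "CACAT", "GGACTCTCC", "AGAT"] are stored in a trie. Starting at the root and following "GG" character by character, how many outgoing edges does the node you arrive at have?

Follow the path "GG" to its node, then look at its outgoing edges.
Distinct next characters after "GG": A, C, G, T.
That node has 4 child edges.

4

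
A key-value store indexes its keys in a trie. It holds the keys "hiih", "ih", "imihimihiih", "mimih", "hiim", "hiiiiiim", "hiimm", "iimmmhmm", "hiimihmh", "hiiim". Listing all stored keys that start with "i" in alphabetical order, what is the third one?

imihimihiih

Filter for "i…" and sort: "ih", "iimmmhmm", "imihimihiih"
Position 3: imihimihiih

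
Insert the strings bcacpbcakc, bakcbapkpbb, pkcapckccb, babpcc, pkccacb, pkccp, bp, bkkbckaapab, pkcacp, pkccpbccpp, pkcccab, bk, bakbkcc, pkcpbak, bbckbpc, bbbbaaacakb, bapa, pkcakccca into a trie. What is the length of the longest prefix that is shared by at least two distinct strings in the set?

Equivalently: take the maximum, over all pairs, of their longest common prefix length.
"pkccp" and "pkccpbccpp" agree on "pkccp" (5 characters) before diverging; nothing deeper is shared.
Longest shared-prefix length: 5

5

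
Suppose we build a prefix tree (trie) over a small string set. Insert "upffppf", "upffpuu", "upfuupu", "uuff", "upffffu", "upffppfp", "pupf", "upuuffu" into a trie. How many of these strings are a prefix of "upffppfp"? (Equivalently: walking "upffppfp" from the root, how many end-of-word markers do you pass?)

Walk "upffppfp" from the root; an end-of-word marker is hit whenever a stored word is a prefix of "upffppfp".
Prefixes of the query that are stored words: "upffppf", "upffppfp"
Count: 2

2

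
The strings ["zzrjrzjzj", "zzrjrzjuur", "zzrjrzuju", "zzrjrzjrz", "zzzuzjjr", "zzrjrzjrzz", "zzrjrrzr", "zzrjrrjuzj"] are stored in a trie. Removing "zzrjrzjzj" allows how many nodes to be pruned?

2

Walk "zzrjrzjzj" from the leaf back toward the root, removing each node that no remaining word uses.
The suffix "zj" (2 nodes) is used only by "zzrjrzjzj"; the node for "zzrjrzj" still has the child "u", so pruning stops there.
Nodes removed: 2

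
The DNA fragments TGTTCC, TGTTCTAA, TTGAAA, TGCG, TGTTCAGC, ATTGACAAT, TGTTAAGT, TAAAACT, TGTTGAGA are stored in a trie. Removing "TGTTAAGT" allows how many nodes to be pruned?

After clearing the end-marker at "TGTTAAGT", prune upward until reaching a node still needed by another word.
The suffix "AAGT" (4 nodes) is used only by "TGTTAAGT"; the node for "TGTT" still has the child "C", so pruning stops there.
Nodes removed: 4

4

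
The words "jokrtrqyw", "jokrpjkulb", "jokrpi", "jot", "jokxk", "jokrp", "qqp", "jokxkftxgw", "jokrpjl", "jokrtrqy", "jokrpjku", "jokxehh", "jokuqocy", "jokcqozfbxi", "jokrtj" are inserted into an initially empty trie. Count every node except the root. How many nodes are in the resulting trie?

45

Insert word by word; a character creates a node only if that edge doesn't already exist:
  "jokrtrqyw" → 9 new (j, o, k, r, t, r, q, y, w)
  "jokrpjkulb" → prefix "jokr" already present; 6 new (p, j, k, u, l, b)
  "jokrpi" → prefix "jokrp" already present; 1 new (i)
  "jot" → prefix "jo" already present; 1 new (t)
  "jokxk" → prefix "jok" already present; 2 new (x, k)
  "jokrp" → prefix "jokrp" already present; 0 new (none)
  "qqp" → 3 new (q, q, p)
  "jokxkftxgw" → prefix "jokxk" already present; 5 new (f, t, x, g, w)
  "jokrpjl" → prefix "jokrpj" already present; 1 new (l)
  "jokrtrqy" → prefix "jokrtrqy" already present; 0 new (none)
  "jokrpjku" → prefix "jokrpjku" already present; 0 new (none)
  "jokxehh" → prefix "jokx" already present; 3 new (e, h, h)
  "jokuqocy" → prefix "jok" already present; 5 new (u, q, o, c, y)
  "jokcqozfbxi" → prefix "jok" already present; 8 new (c, q, o, z, f, b, x, i)
  "jokrtj" → prefix "jokrt" already present; 1 new (j)
Total nodes = 9 + 6 + 1 + 1 + 2 + 0 + 3 + 5 + 1 + 0 + 0 + 3 + 5 + 8 + 1 = 45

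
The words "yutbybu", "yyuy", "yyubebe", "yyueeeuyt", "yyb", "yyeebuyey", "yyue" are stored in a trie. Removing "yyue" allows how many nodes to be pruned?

0

After clearing the end-marker at "yyue", prune upward until reaching a node still needed by another word.
Every node on "yyue" is still needed (e.g. by "yyueeeuyt"), so nothing is freed.
Nodes removed: 0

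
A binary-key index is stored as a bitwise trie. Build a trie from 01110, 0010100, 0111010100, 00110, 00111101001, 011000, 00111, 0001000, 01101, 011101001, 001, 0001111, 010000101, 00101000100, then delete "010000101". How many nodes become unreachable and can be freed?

A node on "010000101"'s path can go only if nothing else ends at it or branches off below it.
The suffix "0000101" (7 nodes) is used only by "010000101"; the node for "01" still has the child "1", so pruning stops there.
Nodes removed: 7

7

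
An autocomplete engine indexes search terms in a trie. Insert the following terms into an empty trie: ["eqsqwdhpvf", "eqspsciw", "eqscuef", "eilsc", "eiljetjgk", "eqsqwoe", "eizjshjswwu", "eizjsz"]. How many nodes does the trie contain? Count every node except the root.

For each word, the new-node count is its length minus the longest prefix already in the trie:
  "eqsqwdhpvf" → 10 new (e, q, s, q, w, d, h, p, v, f)
  "eqspsciw" → prefix "eqs" already present; 5 new (p, s, c, i, w)
  "eqscuef" → prefix "eqs" already present; 4 new (c, u, e, f)
  "eilsc" → prefix "e" already present; 4 new (i, l, s, c)
  "eiljetjgk" → prefix "eil" already present; 6 new (j, e, t, j, g, k)
  "eqsqwoe" → prefix "eqsqw" already present; 2 new (o, e)
  "eizjshjswwu" → prefix "ei" already present; 9 new (z, j, s, h, j, s, w, w, u)
  "eizjsz" → prefix "eizjs" already present; 1 new (z)
Total nodes = 10 + 5 + 4 + 4 + 6 + 2 + 9 + 1 = 41

41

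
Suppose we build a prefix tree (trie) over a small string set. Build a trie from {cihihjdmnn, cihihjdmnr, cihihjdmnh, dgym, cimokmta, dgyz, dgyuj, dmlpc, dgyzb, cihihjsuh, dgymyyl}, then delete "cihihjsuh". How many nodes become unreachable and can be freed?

After clearing the end-marker at "cihihjsuh", prune upward until reaching a node still needed by another word.
The suffix "suh" (3 nodes) is used only by "cihihjsuh"; the node for "cihihj" still has the child "d", so pruning stops there.
Nodes removed: 3

3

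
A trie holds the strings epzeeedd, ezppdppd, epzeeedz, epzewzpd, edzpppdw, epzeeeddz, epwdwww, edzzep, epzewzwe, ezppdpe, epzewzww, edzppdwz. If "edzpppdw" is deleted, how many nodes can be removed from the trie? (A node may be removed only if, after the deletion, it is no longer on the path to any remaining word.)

3

After clearing the end-marker at "edzpppdw", prune upward until reaching a node still needed by another word.
The suffix "pdw" (3 nodes) is used only by "edzpppdw"; the node for "edzpp" still has the child "d", so pruning stops there.
Nodes removed: 3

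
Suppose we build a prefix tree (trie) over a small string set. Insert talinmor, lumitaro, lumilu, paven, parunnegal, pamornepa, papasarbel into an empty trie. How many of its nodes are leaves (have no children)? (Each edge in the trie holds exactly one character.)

Leaves are exactly the stored words that no other stored word extends.
Those words: "lumilu", "lumitaro", "pamornepa", "papasarbel", "parunnegal", "paven", "talinmor"
Leaf count: 7

7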